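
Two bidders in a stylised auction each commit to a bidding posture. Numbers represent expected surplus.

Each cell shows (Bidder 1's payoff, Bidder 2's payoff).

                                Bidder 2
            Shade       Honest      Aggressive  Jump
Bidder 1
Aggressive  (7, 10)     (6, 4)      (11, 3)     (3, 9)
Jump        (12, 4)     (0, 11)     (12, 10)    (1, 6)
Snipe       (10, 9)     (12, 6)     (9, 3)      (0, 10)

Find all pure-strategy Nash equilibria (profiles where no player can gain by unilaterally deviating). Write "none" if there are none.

For each strategy profile, look for a profitable unilateral deviation.
(Aggressive, Shade): Bidder 1 can switch to Jump (7 → 12). Not NE.
(Aggressive, Honest): Bidder 1 can switch to Snipe (6 → 12). Not NE.
(Aggressive, Aggressive): Bidder 1 can switch to Jump (11 → 12). Not NE.
(Aggressive, Jump): Bidder 2 can switch to Shade (9 → 10). Not NE.
(Jump, Shade): Bidder 2 can switch to Honest (4 → 11). Not NE.
(Jump, Honest): Bidder 1 can switch to Aggressive (0 → 6). Not NE.
(Jump, Aggressive): Bidder 2 can switch to Honest (10 → 11). Not NE.
(Jump, Jump): Bidder 1 can switch to Aggressive (1 → 3). Not NE.
(The remaining 4 profiles each have a profitable deviation by the same check.)

No pure-strategy Nash equilibrium.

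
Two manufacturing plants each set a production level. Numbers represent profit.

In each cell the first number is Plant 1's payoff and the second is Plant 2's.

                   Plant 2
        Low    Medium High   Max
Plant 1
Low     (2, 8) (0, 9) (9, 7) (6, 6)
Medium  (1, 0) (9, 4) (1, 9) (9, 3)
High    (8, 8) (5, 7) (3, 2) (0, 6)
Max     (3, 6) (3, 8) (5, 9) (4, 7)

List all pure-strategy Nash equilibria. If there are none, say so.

(High, Low)

For each player, find the best response to each opponent profile; mutual best responses are the pure NE.
Plant 1 against Low: payoffs 2, 1, 8, 3 → best response High.
Plant 1 against Medium: payoffs 0, 9, 5, 3 → best response Medium.
Plant 1 against High: payoffs 9, 1, 3, 5 → best response Low.
Plant 1 against Max: payoffs 6, 9, 0, 4 → best response Medium.
Plant 2 against Low: payoffs 8, 9, 7, 6 → best response Medium.
Plant 2 against Medium: payoffs 0, 4, 9, 3 → best response High.
Plant 2 against High: payoffs 8, 7, 2, 6 → best response Low.
Plant 2 against Max: payoffs 6, 8, 9, 7 → best response High.
Mutual best responses: (High, Low).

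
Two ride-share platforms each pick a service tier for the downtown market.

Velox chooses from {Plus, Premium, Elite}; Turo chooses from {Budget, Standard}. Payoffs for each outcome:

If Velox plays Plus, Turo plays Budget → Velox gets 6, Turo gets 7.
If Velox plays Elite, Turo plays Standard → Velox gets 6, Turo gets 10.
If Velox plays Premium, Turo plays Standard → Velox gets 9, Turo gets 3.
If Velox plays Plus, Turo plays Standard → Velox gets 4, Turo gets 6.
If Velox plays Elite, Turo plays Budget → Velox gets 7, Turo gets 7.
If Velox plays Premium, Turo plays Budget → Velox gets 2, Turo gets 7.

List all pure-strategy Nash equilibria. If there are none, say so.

none

Velox against Budget: payoffs 6, 2, 7 → best response Elite.
Velox against Standard: payoffs 4, 9, 6 → best response Premium.
Turo against Plus: payoffs 7, 6 → best response Budget.
Turo against Premium: payoffs 7, 3 → best response Budget.
Turo against Elite: payoffs 7, 10 → best response Standard.
No profile is a mutual best response for all players.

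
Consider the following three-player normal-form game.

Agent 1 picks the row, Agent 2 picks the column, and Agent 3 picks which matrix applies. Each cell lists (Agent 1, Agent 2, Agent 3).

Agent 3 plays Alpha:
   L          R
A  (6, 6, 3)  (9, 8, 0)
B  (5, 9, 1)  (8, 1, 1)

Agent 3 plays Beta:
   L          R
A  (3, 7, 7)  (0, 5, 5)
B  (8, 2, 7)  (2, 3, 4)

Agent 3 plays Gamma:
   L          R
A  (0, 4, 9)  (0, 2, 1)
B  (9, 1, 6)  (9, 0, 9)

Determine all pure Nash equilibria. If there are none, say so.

Agent 1 against (L, Alpha): payoffs 6, 5 → best response A.
Agent 1 against (L, Beta): payoffs 3, 8 → best response B.
Agent 1 against (L, Gamma): payoffs 0, 9 → best response B.
Agent 1 against (R, Alpha): payoffs 9, 8 → best response A.
Agent 1 against (R, Beta): payoffs 0, 2 → best response B.
Agent 1 against (R, Gamma): payoffs 0, 9 → best response B.
Agent 2 against (A, Alpha): payoffs 6, 8 → best response R.
Agent 2 against (A, Beta): payoffs 7, 5 → best response L.
Agent 2 against (A, Gamma): payoffs 4, 2 → best response L.
Agent 2 against (B, Alpha): payoffs 9, 1 → best response L.
Agent 2 against (B, Beta): payoffs 2, 3 → best response R.
Agent 2 against (B, Gamma): payoffs 1, 0 → best response L.
Agent 3 against (A, L): payoffs 3, 7, 9 → best response Gamma.
Agent 3 against (A, R): payoffs 0, 5, 1 → best response Beta.
Agent 3 against (B, L): payoffs 1, 7, 6 → best response Beta.
Agent 3 against (B, R): payoffs 1, 4, 9 → best response Gamma.
No profile is a mutual best response for all players.

No pure-strategy Nash equilibrium.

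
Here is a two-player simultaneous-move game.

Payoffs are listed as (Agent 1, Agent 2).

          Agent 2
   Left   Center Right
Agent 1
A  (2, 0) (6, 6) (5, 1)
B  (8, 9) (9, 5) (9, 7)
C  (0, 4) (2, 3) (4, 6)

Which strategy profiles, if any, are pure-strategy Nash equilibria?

(B, Left)

(A, Left): Agent 1 can switch to B (2 → 8). Not NE.
(A, Center): Agent 1 can switch to B (6 → 9). Not NE.
(A, Right): Agent 1 can switch to B (5 → 9). Not NE.
(B, Left): Agent 1 gets 8, best alternative 2; Agent 2 gets 9, best alternative 7. No profitable deviation — NE.
(B, Center): Agent 2 can switch to Left (5 → 9). Not NE.
(B, Right): Agent 2 can switch to Left (7 → 9). Not NE.
(C, Left): Agent 1 can switch to A (0 → 2). Not NE.
(C, Center): Agent 1 can switch to A (2 → 6). Not NE.
(C, Right): Agent 1 can switch to A (4 → 5). Not NE.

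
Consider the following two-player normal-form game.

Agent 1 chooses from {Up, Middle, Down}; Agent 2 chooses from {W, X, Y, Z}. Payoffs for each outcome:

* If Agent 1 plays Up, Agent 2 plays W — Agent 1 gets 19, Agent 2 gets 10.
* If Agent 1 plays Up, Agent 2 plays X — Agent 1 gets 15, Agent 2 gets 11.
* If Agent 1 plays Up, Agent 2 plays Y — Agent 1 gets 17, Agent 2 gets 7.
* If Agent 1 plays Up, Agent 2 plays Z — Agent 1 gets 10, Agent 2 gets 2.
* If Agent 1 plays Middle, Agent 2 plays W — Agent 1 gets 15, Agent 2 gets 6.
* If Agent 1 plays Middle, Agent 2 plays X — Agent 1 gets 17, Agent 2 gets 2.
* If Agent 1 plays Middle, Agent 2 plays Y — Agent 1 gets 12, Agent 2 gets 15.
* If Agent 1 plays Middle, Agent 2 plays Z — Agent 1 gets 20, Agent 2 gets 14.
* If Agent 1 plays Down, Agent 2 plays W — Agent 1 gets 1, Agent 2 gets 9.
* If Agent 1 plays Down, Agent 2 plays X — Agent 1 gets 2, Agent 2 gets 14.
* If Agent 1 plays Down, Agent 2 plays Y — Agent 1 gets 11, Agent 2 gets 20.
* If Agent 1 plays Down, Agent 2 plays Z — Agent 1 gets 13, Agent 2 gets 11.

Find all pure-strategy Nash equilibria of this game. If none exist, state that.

none

Agent 1 against W: payoffs 19, 15, 1 → best response Up.
Agent 1 against X: payoffs 15, 17, 2 → best response Middle.
Agent 1 against Y: payoffs 17, 12, 11 → best response Up.
Agent 1 against Z: payoffs 10, 20, 13 → best response Middle.
Agent 2 against Up: payoffs 10, 11, 7, 2 → best response X.
Agent 2 against Middle: payoffs 6, 2, 15, 14 → best response Y.
Agent 2 against Down: payoffs 9, 14, 20, 11 → best response Y.
No profile is a mutual best response for all players.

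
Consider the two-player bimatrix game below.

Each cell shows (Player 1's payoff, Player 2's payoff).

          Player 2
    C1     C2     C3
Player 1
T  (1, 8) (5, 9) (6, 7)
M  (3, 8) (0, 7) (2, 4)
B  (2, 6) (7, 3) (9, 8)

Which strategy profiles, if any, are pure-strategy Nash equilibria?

(T, C1): Player 1 can switch to M (1 → 3). Not NE.
(T, C2): Player 1 can switch to B (5 → 7). Not NE.
(T, C3): Player 1 can switch to B (6 → 9). Not NE.
(M, C1): Player 1 gets 3, best alternative 2; Player 2 gets 8, best alternative 7. No profitable deviation — NE.
(M, C2): Player 1 can switch to T (0 → 5). Not NE.
(M, C3): Player 1 can switch to T (2 → 6). Not NE.
(B, C1): Player 1 can switch to M (2 → 3). Not NE.
(B, C2): Player 2 can switch to C1 (3 → 6). Not NE.
(B, C3): Player 1 gets 9, best alternative 6; Player 2 gets 8, best alternative 6. No profitable deviation — NE.

Pure-strategy Nash equilibria: (M, C1); (B, C3)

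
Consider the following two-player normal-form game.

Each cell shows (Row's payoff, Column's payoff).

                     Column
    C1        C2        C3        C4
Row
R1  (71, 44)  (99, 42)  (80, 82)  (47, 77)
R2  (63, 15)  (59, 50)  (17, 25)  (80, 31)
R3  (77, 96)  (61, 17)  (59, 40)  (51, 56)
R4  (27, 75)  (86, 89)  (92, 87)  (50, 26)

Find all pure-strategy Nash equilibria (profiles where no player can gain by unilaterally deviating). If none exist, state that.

(R3, C1)

(R1, C1): Row can switch to R3 (71 → 77). Not NE.
(R1, C2): Column can switch to C1 (42 → 44). Not NE.
(R1, C3): Row can switch to R4 (80 → 92). Not NE.
(R1, C4): Row can switch to R2 (47 → 80). Not NE.
(R2, C1): Row can switch to R1 (63 → 71). Not NE.
(R2, C2): Row can switch to R1 (59 → 99). Not NE.
(R2, C3): Row can switch to R1 (17 → 80). Not NE.
(R2, C4): Column can switch to C2 (31 → 50). Not NE.
(R3, C1): Row gets 77, best alternative 71; Column gets 96, best alternative 56. No profitable deviation — NE.
(The remaining 7 profiles each have a profitable deviation by the same check.)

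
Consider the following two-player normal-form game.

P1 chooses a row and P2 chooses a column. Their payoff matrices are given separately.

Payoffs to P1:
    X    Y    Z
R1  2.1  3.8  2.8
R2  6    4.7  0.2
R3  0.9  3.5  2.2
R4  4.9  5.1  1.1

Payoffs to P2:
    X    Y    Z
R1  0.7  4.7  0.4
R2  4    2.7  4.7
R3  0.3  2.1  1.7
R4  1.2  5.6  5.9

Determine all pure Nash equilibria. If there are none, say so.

No pure-strategy Nash equilibrium.

Check each profile: it is a Nash equilibrium iff no player can strictly gain by switching unilaterally.
(R1, X): P1 can switch to R2 (2.1 → 6). Not NE.
(R1, Y): P1 can switch to R2 (3.8 → 4.7). Not NE.
(R1, Z): P2 can switch to X (0.4 → 0.7). Not NE.
(R2, X): P2 can switch to Z (4 → 4.7). Not NE.
(R2, Y): P1 can switch to R4 (4.7 → 5.1). Not NE.
(R2, Z): P1 can switch to R1 (0.2 → 2.8). Not NE.
(R3, X): P1 can switch to R1 (0.9 → 2.1). Not NE.
(R3, Y): P1 can switch to R1 (3.5 → 3.8). Not NE.
(R3, Z): P1 can switch to R1 (2.2 → 2.8). Not NE.
(R4, X): P1 can switch to R2 (4.9 → 6). Not NE.
(R4, Y): P2 can switch to Z (5.6 → 5.9). Not NE.
(R4, Z): P1 can switch to R1 (1.1 → 2.8). Not NE.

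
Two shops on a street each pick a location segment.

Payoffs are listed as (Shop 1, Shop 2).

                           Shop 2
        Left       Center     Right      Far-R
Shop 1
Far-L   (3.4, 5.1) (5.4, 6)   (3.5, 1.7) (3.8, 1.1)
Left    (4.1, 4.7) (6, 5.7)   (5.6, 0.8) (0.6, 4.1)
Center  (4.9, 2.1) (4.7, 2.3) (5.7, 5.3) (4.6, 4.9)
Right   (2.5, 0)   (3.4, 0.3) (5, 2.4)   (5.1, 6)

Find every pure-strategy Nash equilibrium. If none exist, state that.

Shop 1 against Left: payoffs 3.4, 4.1, 4.9, 2.5 → best response Center.
Shop 1 against Center: payoffs 5.4, 6, 4.7, 3.4 → best response Left.
Shop 1 against Right: payoffs 3.5, 5.6, 5.7, 5 → best response Center.
Shop 1 against Far-R: payoffs 3.8, 0.6, 4.6, 5.1 → best response Right.
Shop 2 against Far-L: payoffs 5.1, 6, 1.7, 1.1 → best response Center.
Shop 2 against Left: payoffs 4.7, 5.7, 0.8, 4.1 → best response Center.
Shop 2 against Center: payoffs 2.1, 2.3, 5.3, 4.9 → best response Right.
Shop 2 against Right: payoffs 0, 0.3, 2.4, 6 → best response Far-R.
Mutual best responses: (Left, Center); (Center, Right); (Right, Far-R).

Pure-strategy Nash equilibria: (Left, Center); (Center, Right); (Right, Far-R)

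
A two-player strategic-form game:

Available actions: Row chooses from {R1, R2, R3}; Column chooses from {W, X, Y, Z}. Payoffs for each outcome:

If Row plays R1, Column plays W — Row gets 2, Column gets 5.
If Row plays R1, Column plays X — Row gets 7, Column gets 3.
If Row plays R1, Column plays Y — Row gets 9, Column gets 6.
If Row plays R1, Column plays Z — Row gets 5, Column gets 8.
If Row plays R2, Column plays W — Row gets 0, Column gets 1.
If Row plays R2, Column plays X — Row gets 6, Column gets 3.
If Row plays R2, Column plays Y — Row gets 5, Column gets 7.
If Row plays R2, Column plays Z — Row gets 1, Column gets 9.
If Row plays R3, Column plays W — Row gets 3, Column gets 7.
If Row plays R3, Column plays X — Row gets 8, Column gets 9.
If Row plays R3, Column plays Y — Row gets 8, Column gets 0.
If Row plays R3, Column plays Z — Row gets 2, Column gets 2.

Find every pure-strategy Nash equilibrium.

(R1, W): Row can switch to R3 (2 → 3). Not NE.
(R1, X): Row can switch to R3 (7 → 8). Not NE.
(R1, Y): Column can switch to Z (6 → 8). Not NE.
(R1, Z): Row gets 5, best alternative 2; Column gets 8, best alternative 6. No profitable deviation — NE.
(R2, W): Row can switch to R1 (0 → 2). Not NE.
(R2, X): Row can switch to R1 (6 → 7). Not NE.
(R2, Y): Row can switch to R1 (5 → 9). Not NE.
(R2, Z): Row can switch to R1 (1 → 5). Not NE.
(R3, W): Column can switch to X (7 → 9). Not NE.
(R3, X): Row gets 8, best alternative 7; Column gets 9, best alternative 7. No profitable deviation — NE.
(The remaining 2 profiles each have a profitable deviation by the same check.)

(R1, Z); (R3, X)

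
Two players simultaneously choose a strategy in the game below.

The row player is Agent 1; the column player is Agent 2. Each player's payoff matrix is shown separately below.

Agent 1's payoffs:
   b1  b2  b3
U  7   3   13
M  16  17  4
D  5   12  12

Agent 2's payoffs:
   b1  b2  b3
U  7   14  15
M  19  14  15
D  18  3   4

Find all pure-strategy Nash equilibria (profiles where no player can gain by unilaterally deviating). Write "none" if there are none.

(U, b3) and (M, b1)

(U, b1): Agent 1 can switch to M (7 → 16). Not NE.
(U, b2): Agent 1 can switch to M (3 → 17). Not NE.
(U, b3): Agent 1 gets 13, best alternative 12; Agent 2 gets 15, best alternative 14. No profitable deviation — NE.
(M, b1): Agent 1 gets 16, best alternative 7; Agent 2 gets 19, best alternative 15. No profitable deviation — NE.
(M, b2): Agent 2 can switch to b1 (14 → 19). Not NE.
(M, b3): Agent 1 can switch to U (4 → 13). Not NE.
(D, b1): Agent 1 can switch to U (5 → 7). Not NE.
(D, b2): Agent 1 can switch to M (12 → 17). Not NE.
(The remaining 1 profile has a profitable deviation by the same check.)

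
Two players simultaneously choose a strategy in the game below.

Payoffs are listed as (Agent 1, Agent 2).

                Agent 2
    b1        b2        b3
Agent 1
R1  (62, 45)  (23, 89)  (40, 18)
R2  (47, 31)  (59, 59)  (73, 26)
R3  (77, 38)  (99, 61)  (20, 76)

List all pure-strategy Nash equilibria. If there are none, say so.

For each player, find the best response to each opponent profile; mutual best responses are the pure NE.
Agent 1 against b1: payoffs 62, 47, 77 → best response R3.
Agent 1 against b2: payoffs 23, 59, 99 → best response R3.
Agent 1 against b3: payoffs 40, 73, 20 → best response R2.
Agent 2 against R1: payoffs 45, 89, 18 → best response b2.
Agent 2 against R2: payoffs 31, 59, 26 → best response b2.
Agent 2 against R3: payoffs 38, 61, 76 → best response b3.
No profile is a mutual best response for all players.

No pure-strategy Nash equilibrium.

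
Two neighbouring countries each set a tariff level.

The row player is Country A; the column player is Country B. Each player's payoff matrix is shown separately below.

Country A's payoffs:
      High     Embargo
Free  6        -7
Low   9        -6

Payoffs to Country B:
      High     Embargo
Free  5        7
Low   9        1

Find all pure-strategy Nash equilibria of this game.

(Low, High)

(Free, High): Country A can switch to Low (6 → 9). Not NE.
(Free, Embargo): Country A can switch to Low (-7 → -6). Not NE.
(Low, High): Country A gets 9, best alternative 6; Country B gets 9, best alternative 1. No profitable deviation — NE.
(Low, Embargo): Country B can switch to High (1 → 9). Not NE.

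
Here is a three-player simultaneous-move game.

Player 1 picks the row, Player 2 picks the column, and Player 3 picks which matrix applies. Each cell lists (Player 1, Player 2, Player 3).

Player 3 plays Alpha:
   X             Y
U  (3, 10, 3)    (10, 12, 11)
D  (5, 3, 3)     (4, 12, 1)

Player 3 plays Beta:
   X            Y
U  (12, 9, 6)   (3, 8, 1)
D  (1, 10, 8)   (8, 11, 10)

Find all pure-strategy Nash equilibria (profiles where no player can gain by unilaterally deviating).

Player 1 against (X, Alpha): payoffs 3, 5 → best response D.
Player 1 against (X, Beta): payoffs 12, 1 → best response U.
Player 1 against (Y, Alpha): payoffs 10, 4 → best response U.
Player 1 against (Y, Beta): payoffs 3, 8 → best response D.
Player 2 against (U, Alpha): payoffs 10, 12 → best response Y.
Player 2 against (U, Beta): payoffs 9, 8 → best response X.
Player 2 against (D, Alpha): payoffs 3, 12 → best response Y.
Player 2 against (D, Beta): payoffs 10, 11 → best response Y.
Player 3 against (U, X): payoffs 3, 6 → best response Beta.
Player 3 against (U, Y): payoffs 11, 1 → best response Alpha.
Player 3 against (D, X): payoffs 3, 8 → best response Beta.
Player 3 against (D, Y): payoffs 1, 10 → best response Beta.
Mutual best responses: (U, X, Beta); (U, Y, Alpha); (D, Y, Beta).

The pure Nash equilibria are (U, X, Beta) and (U, Y, Alpha) and (D, Y, Beta).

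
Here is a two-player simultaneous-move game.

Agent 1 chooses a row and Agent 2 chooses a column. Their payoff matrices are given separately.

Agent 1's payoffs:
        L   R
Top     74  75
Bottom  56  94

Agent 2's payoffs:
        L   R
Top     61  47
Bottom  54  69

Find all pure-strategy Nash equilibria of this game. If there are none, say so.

Agent 1 against L: payoffs 74, 56 → best response Top.
Agent 1 against R: payoffs 75, 94 → best response Bottom.
Agent 2 against Top: payoffs 61, 47 → best response L.
Agent 2 against Bottom: payoffs 54, 69 → best response R.
Mutual best responses: (Top, L); (Bottom, R).

(Top, L), (Bottom, R)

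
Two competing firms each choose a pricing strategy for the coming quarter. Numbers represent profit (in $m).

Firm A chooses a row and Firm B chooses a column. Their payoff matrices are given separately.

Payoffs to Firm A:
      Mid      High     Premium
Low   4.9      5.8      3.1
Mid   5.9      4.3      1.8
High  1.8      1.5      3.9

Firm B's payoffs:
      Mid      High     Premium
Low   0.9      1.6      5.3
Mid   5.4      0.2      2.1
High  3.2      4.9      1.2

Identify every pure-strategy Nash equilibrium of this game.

(Low, Mid): Firm A can switch to Mid (4.9 → 5.9). Not NE.
(Low, High): Firm B can switch to Premium (1.6 → 5.3). Not NE.
(Low, Premium): Firm A can switch to High (3.1 → 3.9). Not NE.
(Mid, Mid): Firm A gets 5.9, best alternative 4.9; Firm B gets 5.4, best alternative 2.1. No profitable deviation — NE.
(Mid, High): Firm A can switch to Low (4.3 → 5.8). Not NE.
(Mid, Premium): Firm A can switch to Low (1.8 → 3.1). Not NE.
(High, Mid): Firm A can switch to Low (1.8 → 4.9). Not NE.
(High, High): Firm A can switch to Low (1.5 → 5.8). Not NE.
(High, Premium): Firm B can switch to Mid (1.2 → 3.2). Not NE.

(Mid, Mid)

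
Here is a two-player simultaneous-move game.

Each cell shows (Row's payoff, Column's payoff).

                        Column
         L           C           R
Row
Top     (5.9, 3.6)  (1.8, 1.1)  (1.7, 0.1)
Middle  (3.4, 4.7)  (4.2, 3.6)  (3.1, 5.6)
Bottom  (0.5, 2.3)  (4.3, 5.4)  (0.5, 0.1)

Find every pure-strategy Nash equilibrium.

For each strategy profile, look for a profitable unilateral deviation.
(Top, L): Row gets 5.9, best alternative 3.4; Column gets 3.6, best alternative 1.1. No profitable deviation — NE.
(Top, C): Row can switch to Middle (1.8 → 4.2). Not NE.
(Top, R): Row can switch to Middle (1.7 → 3.1). Not NE.
(Middle, L): Row can switch to Top (3.4 → 5.9). Not NE.
(Middle, C): Row can switch to Bottom (4.2 → 4.3). Not NE.
(Middle, R): Row gets 3.1, best alternative 1.7; Column gets 5.6, best alternative 4.7. No profitable deviation — NE.
(Bottom, L): Row can switch to Top (0.5 → 5.9). Not NE.
(Bottom, C): Row gets 4.3, best alternative 4.2; Column gets 5.4, best alternative 2.3. No profitable deviation — NE.
(Bottom, R): Row can switch to Top (0.5 → 1.7). Not NE.

(Top, L); (Middle, R); (Bottom, C)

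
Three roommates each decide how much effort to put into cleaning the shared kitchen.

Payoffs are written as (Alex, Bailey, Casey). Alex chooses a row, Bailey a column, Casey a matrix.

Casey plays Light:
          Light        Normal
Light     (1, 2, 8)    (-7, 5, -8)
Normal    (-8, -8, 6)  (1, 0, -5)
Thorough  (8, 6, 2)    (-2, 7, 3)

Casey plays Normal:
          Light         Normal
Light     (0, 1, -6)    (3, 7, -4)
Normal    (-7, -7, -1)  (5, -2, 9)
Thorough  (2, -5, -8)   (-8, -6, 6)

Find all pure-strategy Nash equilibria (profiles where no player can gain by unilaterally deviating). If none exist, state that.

Pure NE: (Normal, Normal, Normal)

For each player, find the best response to each opponent profile; mutual best responses are the pure NE.
Alex against (Light, Light): payoffs 1, -8, 8 → best response Thorough.
Alex against (Light, Normal): payoffs 0, -7, 2 → best response Thorough.
Alex against (Normal, Light): payoffs -7, 1, -2 → best response Normal.
Alex against (Normal, Normal): payoffs 3, 5, -8 → best response Normal.
Bailey against (Light, Light): payoffs 2, 5 → best response Normal.
Bailey against (Light, Normal): payoffs 1, 7 → best response Normal.
Bailey against (Normal, Light): payoffs -8, 0 → best response Normal.
Bailey against (Normal, Normal): payoffs -7, -2 → best response Normal.
Bailey against (Thorough, Light): payoffs 6, 7 → best response Normal.
Bailey against (Thorough, Normal): payoffs -5, -6 → best response Light.
Casey against (Light, Light): payoffs 8, -6 → best response Light.
Casey against (Light, Normal): payoffs -8, -4 → best response Normal.
Casey against (Normal, Light): payoffs 6, -1 → best response Light.
Casey against (Normal, Normal): payoffs -5, 9 → best response Normal.
Casey against (Thorough, Light): payoffs 2, -8 → best response Light.
Casey against (Thorough, Normal): payoffs 3, 6 → best response Normal.
Mutual best responses: (Normal, Normal, Normal).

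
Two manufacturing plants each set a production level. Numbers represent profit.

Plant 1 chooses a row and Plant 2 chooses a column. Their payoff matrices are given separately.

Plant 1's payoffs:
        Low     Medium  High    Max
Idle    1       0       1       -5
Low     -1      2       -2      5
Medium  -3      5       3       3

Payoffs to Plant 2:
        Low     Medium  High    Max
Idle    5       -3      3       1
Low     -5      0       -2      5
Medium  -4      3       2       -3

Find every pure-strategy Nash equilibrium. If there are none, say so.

The pure Nash equilibria are (Idle, Low), (Low, Max), (Medium, Medium).

For each player, find the best response to each opponent profile; mutual best responses are the pure NE.
Plant 1 against Low: payoffs 1, -1, -3 → best response Idle.
Plant 1 against Medium: payoffs 0, 2, 5 → best response Medium.
Plant 1 against High: payoffs 1, -2, 3 → best response Medium.
Plant 1 against Max: payoffs -5, 5, 3 → best response Low.
Plant 2 against Idle: payoffs 5, -3, 3, 1 → best response Low.
Plant 2 against Low: payoffs -5, 0, -2, 5 → best response Max.
Plant 2 against Medium: payoffs -4, 3, 2, -3 → best response Medium.
Mutual best responses: (Idle, Low); (Low, Max); (Medium, Medium).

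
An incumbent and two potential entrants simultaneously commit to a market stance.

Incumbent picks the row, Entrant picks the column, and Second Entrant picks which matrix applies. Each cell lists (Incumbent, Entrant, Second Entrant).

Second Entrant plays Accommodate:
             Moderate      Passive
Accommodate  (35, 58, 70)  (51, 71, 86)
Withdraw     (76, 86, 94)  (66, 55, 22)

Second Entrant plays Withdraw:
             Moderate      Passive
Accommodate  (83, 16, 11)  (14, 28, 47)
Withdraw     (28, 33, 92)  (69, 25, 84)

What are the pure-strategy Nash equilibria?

For each strategy profile, look for a profitable unilateral deviation.
(Accommodate, Moderate, Accommodate): Incumbent can switch to Withdraw (35 → 76). Not NE.
(Accommodate, Moderate, Withdraw): Entrant can switch to Passive (16 → 28). Not NE.
(Accommodate, Passive, Accommodate): Incumbent can switch to Withdraw (51 → 66). Not NE.
(Accommodate, Passive, Withdraw): Incumbent can switch to Withdraw (14 → 69). Not NE.
(Withdraw, Moderate, Accommodate): Incumbent gets 76, best alternative 35; Entrant gets 86, best alternative 55; Second Entrant gets 94, best alternative 92. No profitable deviation — NE.
(Withdraw, Moderate, Withdraw): Incumbent can switch to Accommodate (28 → 83). Not NE.
(Withdraw, Passive, Accommodate): Entrant can switch to Moderate (55 → 86). Not NE.
(Withdraw, Passive, Withdraw): Entrant can switch to Moderate (25 → 33). Not NE.

(Withdraw, Moderate, Accommodate)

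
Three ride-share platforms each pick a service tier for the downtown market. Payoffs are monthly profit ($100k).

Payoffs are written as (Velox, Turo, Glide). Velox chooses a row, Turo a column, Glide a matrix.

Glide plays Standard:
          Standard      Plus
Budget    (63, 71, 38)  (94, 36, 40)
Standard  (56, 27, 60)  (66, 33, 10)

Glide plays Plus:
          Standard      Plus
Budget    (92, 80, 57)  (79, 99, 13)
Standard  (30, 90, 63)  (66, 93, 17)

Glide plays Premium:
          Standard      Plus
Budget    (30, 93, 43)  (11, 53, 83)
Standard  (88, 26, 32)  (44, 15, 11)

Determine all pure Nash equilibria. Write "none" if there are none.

There is no pure-strategy Nash equilibrium.

(Budget, Standard, Standard): Glide can switch to Plus (38 → 57). Not NE.
(Budget, Standard, Plus): Turo can switch to Plus (80 → 99). Not NE.
(Budget, Standard, Premium): Velox can switch to Standard (30 → 88). Not NE.
(Budget, Plus, Standard): Turo can switch to Standard (36 → 71). Not NE.
(Budget, Plus, Plus): Glide can switch to Standard (13 → 40). Not NE.
(Budget, Plus, Premium): Velox can switch to Standard (11 → 44). Not NE.
(Standard, Standard, Standard): Velox can switch to Budget (56 → 63). Not NE.
(Standard, Standard, Plus): Velox can switch to Budget (30 → 92). Not NE.
(The remaining 4 profiles each have a profitable deviation by the same check.)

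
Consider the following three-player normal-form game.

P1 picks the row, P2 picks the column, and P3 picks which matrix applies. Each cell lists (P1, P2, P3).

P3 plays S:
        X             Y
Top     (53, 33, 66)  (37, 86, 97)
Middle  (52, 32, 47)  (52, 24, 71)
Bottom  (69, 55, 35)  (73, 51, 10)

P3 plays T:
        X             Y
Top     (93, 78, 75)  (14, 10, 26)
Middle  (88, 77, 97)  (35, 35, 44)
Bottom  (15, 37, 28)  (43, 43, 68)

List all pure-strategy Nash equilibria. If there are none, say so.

(Top, X, S): P1 can switch to Bottom (53 → 69). Not NE.
(Top, X, T): P1 gets 93, best alternative 88; P2 gets 78, best alternative 10; P3 gets 75, best alternative 66. No profitable deviation — NE.
(Top, Y, S): P1 can switch to Middle (37 → 52). Not NE.
(Top, Y, T): P1 can switch to Middle (14 → 35). Not NE.
(Middle, X, S): P1 can switch to Top (52 → 53). Not NE.
(Middle, X, T): P1 can switch to Top (88 → 93). Not NE.
(Middle, Y, S): P1 can switch to Bottom (52 → 73). Not NE.
(Middle, Y, T): P1 can switch to Bottom (35 → 43). Not NE.
(Bottom, X, S): P1 gets 69, best alternative 53; P2 gets 55, best alternative 51; P3 gets 35, best alternative 28. No profitable deviation — NE.
(Bottom, X, T): P1 can switch to Top (15 → 93). Not NE.
(Bottom, Y, T): P1 gets 43, best alternative 35; P2 gets 43, best alternative 37; P3 gets 68, best alternative 10. No profitable deviation — NE.
(The remaining 1 profile has a profitable deviation by the same check.)

The pure Nash equilibria are (Top, X, T), (Bottom, X, S), (Bottom, Y, T).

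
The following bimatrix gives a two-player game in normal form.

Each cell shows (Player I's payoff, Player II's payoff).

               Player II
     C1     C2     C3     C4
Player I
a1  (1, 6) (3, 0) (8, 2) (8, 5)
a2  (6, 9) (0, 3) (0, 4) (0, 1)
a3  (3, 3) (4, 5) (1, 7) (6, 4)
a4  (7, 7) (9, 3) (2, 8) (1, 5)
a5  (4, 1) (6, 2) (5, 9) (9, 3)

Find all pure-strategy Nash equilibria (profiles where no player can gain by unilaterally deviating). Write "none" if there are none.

Check each profile: it is a Nash equilibrium iff no player can strictly gain by switching unilaterally.
(a1, C1): Player I can switch to a2 (1 → 6). Not NE.
(a1, C2): Player I can switch to a3 (3 → 4). Not NE.
(a1, C3): Player II can switch to C1 (2 → 6). Not NE.
(a1, C4): Player I can switch to a5 (8 → 9). Not NE.
(a2, C1): Player I can switch to a4 (6 → 7). Not NE.
(a2, C2): Player I can switch to a1 (0 → 3). Not NE.
(The remaining 14 profiles each have a profitable deviation by the same check.)

No pure-strategy Nash equilibrium.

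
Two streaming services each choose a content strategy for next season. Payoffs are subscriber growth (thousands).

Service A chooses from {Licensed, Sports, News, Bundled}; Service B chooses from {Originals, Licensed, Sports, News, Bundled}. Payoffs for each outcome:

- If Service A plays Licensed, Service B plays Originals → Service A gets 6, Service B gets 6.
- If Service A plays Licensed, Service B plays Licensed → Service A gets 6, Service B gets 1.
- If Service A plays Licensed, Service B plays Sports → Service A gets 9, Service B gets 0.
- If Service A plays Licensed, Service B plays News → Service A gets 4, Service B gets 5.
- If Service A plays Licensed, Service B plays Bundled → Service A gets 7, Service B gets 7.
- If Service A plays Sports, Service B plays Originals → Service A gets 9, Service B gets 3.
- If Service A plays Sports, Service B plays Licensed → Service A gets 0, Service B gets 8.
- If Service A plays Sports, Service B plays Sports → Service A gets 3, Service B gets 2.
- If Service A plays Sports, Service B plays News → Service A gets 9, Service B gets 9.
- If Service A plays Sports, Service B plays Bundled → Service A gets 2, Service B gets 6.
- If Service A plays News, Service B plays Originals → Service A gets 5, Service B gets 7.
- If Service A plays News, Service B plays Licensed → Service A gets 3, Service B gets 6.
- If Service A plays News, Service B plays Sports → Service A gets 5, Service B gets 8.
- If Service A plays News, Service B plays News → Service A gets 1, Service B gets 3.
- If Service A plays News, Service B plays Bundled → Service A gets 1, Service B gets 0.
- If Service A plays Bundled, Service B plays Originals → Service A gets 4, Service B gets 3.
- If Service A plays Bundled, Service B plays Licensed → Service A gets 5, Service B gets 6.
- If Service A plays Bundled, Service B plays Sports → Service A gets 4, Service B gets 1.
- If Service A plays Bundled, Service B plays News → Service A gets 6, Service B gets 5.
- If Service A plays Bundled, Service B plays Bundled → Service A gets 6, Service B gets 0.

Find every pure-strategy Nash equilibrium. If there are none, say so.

Pure-strategy Nash equilibria: (Licensed, Bundled) and (Sports, News)

For each strategy profile, look for a profitable unilateral deviation.
(Licensed, Originals): Service A can switch to Sports (6 → 9). Not NE.
(Licensed, Licensed): Service B can switch to Originals (1 → 6). Not NE.
(Licensed, Sports): Service B can switch to Originals (0 → 6). Not NE.
(Licensed, News): Service A can switch to Sports (4 → 9). Not NE.
(Licensed, Bundled): Service A gets 7, best alternative 6; Service B gets 7, best alternative 6. No profitable deviation — NE.
(Sports, Originals): Service B can switch to Licensed (3 → 8). Not NE.
(Sports, Licensed): Service A can switch to Licensed (0 → 6). Not NE.
(Sports, Sports): Service A can switch to Licensed (3 → 9). Not NE.
(Sports, News): Service A gets 9, best alternative 6; Service B gets 9, best alternative 8. No profitable deviation — NE.
(Sports, Bundled): Service A can switch to Licensed (2 → 7). Not NE.
(News, Originals): Service A can switch to Licensed (5 → 6). Not NE.
(News, Licensed): Service A can switch to Licensed (3 → 6). Not NE.
(The remaining 8 profiles each have a profitable deviation by the same check.)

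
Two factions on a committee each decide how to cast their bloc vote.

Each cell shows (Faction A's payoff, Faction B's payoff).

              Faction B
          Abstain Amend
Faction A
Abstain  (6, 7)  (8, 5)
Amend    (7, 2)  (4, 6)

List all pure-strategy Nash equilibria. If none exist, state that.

Faction A against Abstain: payoffs 6, 7 → best response Amend.
Faction A against Amend: payoffs 8, 4 → best response Abstain.
Faction B against Abstain: payoffs 7, 5 → best response Abstain.
Faction B against Amend: payoffs 2, 6 → best response Amend.
No profile is a mutual best response for all players.

This game has no pure Nash equilibrium.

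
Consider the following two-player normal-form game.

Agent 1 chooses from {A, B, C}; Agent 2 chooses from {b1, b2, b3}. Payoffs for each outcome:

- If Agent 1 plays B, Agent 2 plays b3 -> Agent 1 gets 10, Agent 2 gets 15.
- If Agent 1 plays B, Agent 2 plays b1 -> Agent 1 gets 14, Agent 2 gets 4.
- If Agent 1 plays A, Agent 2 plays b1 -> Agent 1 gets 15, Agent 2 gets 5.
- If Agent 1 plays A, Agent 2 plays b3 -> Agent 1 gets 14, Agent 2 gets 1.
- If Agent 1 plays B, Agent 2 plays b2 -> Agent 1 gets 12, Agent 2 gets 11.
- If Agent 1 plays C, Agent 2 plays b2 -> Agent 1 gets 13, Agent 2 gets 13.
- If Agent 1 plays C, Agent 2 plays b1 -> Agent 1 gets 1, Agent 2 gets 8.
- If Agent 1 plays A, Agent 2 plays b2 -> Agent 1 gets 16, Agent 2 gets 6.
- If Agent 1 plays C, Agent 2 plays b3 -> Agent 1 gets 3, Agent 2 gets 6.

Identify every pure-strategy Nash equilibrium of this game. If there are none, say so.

(A, b2)

Mark each player's best response to every combination of opponents' strategies; a profile where every player is best-responding is a pure Nash equilibrium.
Agent 1 against b1: payoffs 15, 14, 1 → best response A.
Agent 1 against b2: payoffs 16, 12, 13 → best response A.
Agent 1 against b3: payoffs 14, 10, 3 → best response A.
Agent 2 against A: payoffs 5, 6, 1 → best response b2.
Agent 2 against B: payoffs 4, 11, 15 → best response b3.
Agent 2 against C: payoffs 8, 13, 6 → best response b2.
Mutual best responses: (A, b2).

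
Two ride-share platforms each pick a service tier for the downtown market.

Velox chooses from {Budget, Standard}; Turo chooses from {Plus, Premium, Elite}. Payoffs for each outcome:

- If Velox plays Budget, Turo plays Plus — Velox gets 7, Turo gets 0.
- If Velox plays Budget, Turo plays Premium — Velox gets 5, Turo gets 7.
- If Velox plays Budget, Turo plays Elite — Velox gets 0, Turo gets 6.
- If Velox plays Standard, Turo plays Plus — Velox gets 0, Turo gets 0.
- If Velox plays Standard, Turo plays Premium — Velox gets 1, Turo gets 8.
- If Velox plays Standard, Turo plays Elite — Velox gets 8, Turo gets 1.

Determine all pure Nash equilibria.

Pure NE: (Budget, Premium)

Check each profile: it is a Nash equilibrium iff no player can strictly gain by switching unilaterally.
(Budget, Plus): Turo can switch to Premium (0 → 7). Not NE.
(Budget, Premium): Velox gets 5, best alternative 1; Turo gets 7, best alternative 6. No profitable deviation — NE.
(Budget, Elite): Velox can switch to Standard (0 → 8). Not NE.
(Standard, Plus): Velox can switch to Budget (0 → 7). Not NE.
(Standard, Premium): Velox can switch to Budget (1 → 5). Not NE.
(Standard, Elite): Turo can switch to Premium (1 → 8). Not NE.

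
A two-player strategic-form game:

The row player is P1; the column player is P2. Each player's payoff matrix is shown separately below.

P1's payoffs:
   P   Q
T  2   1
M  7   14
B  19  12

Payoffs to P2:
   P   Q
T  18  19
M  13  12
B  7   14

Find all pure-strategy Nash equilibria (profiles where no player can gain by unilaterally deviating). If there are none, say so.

(T, P): P1 can switch to M (2 → 7). Not NE.
(T, Q): P1 can switch to M (1 → 14). Not NE.
(M, P): P1 can switch to B (7 → 19). Not NE.
(M, Q): P2 can switch to P (12 → 13). Not NE.
(B, P): P2 can switch to Q (7 → 14). Not NE.
(B, Q): P1 can switch to M (12 → 14). Not NE.

none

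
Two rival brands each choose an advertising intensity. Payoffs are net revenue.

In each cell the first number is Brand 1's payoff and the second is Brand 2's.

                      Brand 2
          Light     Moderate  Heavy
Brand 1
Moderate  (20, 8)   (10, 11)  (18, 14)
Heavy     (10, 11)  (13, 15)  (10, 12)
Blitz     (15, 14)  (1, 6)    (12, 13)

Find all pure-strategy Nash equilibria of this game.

Brand 1 against Light: payoffs 20, 10, 15 → best response Moderate.
Brand 1 against Moderate: payoffs 10, 13, 1 → best response Heavy.
Brand 1 against Heavy: payoffs 18, 10, 12 → best response Moderate.
Brand 2 against Moderate: payoffs 8, 11, 14 → best response Heavy.
Brand 2 against Heavy: payoffs 11, 15, 12 → best response Moderate.
Brand 2 against Blitz: payoffs 14, 6, 13 → best response Light.
Mutual best responses: (Moderate, Heavy); (Heavy, Moderate).

The pure Nash equilibria are (Moderate, Heavy), (Heavy, Moderate).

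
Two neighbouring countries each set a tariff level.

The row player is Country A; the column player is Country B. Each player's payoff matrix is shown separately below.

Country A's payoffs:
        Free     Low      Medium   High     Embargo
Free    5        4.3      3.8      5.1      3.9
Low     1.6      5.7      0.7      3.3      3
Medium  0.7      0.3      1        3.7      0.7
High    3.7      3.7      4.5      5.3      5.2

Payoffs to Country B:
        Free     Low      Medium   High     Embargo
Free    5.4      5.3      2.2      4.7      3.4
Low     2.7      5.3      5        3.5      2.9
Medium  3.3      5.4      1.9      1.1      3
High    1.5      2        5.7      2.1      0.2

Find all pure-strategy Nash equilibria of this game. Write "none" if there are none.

Country A against Free: payoffs 5, 1.6, 0.7, 3.7 → best response Free.
Country A against Low: payoffs 4.3, 5.7, 0.3, 3.7 → best response Low.
Country A against Medium: payoffs 3.8, 0.7, 1, 4.5 → best response High.
Country A against High: payoffs 5.1, 3.3, 3.7, 5.3 → best response High.
Country A against Embargo: payoffs 3.9, 3, 0.7, 5.2 → best response High.
Country B against Free: payoffs 5.4, 5.3, 2.2, 4.7, 3.4 → best response Free.
Country B against Low: payoffs 2.7, 5.3, 5, 3.5, 2.9 → best response Low.
Country B against Medium: payoffs 3.3, 5.4, 1.9, 1.1, 3 → best response Low.
Country B against High: payoffs 1.5, 2, 5.7, 2.1, 0.2 → best response Medium.
Mutual best responses: (Free, Free); (Low, Low); (High, Medium).

(Free, Free); (Low, Low); (High, Medium)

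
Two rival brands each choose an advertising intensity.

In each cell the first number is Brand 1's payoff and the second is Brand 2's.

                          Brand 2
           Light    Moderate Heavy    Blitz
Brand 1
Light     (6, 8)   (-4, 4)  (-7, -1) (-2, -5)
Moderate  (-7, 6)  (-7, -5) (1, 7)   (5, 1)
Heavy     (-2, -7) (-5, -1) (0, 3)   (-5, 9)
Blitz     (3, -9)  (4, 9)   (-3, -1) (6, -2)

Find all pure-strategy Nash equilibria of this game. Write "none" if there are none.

(Light, Light): Brand 1 gets 6, best alternative 3; Brand 2 gets 8, best alternative 4. No profitable deviation — NE.
(Light, Moderate): Brand 1 can switch to Blitz (-4 → 4). Not NE.
(Light, Heavy): Brand 1 can switch to Moderate (-7 → 1). Not NE.
(Light, Blitz): Brand 1 can switch to Moderate (-2 → 5). Not NE.
(Moderate, Light): Brand 1 can switch to Light (-7 → 6). Not NE.
(Moderate, Moderate): Brand 1 can switch to Light (-7 → -4). Not NE.
(Moderate, Heavy): Brand 1 gets 1, best alternative 0; Brand 2 gets 7, best alternative 6. No profitable deviation — NE.
(Moderate, Blitz): Brand 1 can switch to Blitz (5 → 6). Not NE.
(Heavy, Light): Brand 1 can switch to Light (-2 → 6). Not NE.
(Heavy, Moderate): Brand 1 can switch to Light (-5 → -4). Not NE.
(Heavy, Heavy): Brand 1 can switch to Moderate (0 → 1). Not NE.
(Heavy, Blitz): Brand 1 can switch to Light (-5 → -2). Not NE.
(Blitz, Moderate): Brand 1 gets 4, best alternative -4; Brand 2 gets 9, best alternative -1. No profitable deviation — NE.
(The remaining 3 profiles each have a profitable deviation by the same check.)

The pure Nash equilibria are (Light, Light); (Moderate, Heavy); (Blitz, Moderate).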